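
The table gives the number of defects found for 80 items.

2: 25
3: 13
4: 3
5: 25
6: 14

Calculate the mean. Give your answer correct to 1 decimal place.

3.9

Values: 2, 3, 4, 5, 6
Σfx = 25×2 + 13×3 + 3×4 + 25×5 + 14×6 = 310
n = Σf = 80
Mean = 310 / 80 = 3.8750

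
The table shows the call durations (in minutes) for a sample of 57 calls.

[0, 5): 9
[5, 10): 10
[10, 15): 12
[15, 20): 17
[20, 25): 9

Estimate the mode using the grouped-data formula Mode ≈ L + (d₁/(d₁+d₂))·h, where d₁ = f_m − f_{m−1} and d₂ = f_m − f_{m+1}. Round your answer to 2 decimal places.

Modal class: [15, 20) (highest frequency 17).
d₁ = 17 − 12 = 5, d₂ = 17 − 9 = 8
Mode ≈ 15 + (5/(5+8)) × 5 = 15 + 1.9231 = 16.9231

16.92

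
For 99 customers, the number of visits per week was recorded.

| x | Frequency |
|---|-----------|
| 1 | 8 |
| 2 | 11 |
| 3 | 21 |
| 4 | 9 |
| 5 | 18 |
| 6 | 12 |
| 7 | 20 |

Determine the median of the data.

Cumulative frequencies: 8, 19, 40, 49, 67, 79, 99
n = 99, so the median is the value in position (n+1)/2 = 50.
Position 50 falls at value 5.

5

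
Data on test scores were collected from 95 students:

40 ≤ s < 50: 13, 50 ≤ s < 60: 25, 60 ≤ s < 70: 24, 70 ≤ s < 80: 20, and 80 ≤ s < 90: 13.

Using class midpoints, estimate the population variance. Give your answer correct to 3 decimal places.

Midpoints: 45, 55, 65, 75, 85
n = 95, Σfm = 6125, mean = 64.4737
Σfm² = 409775
Σf(m − x̄)² = Σfm² − (Σfm)²/n = 409775 − 6125²/95 = 14873.6842
Population variance = 14873.6842 / 95 = 156.5651

156.565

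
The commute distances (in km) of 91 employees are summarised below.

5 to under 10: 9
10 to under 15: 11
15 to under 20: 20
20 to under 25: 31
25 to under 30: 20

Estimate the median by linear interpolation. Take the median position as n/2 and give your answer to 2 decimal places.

Cumulative frequencies: 9, 20, 40, 71, 91
n = 91; position = n/2 = 45.5.
This falls in the class 20 to under 25: L = 20, F = 40, f = 31, h = 5.
Median ≈ 20 + ((45.5 − 40) / 31) × 5 = 20.8871

20.89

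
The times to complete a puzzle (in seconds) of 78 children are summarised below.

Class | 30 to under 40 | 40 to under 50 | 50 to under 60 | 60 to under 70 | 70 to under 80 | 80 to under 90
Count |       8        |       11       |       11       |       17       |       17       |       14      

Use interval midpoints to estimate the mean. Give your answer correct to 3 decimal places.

Midpoints: 35, 45, 55, 65, 75, 85
Σfm = 8×35 + 11×45 + 11×55 + 17×65 + 17×75 + 14×85 = 4950
n = Σf = 78
Mean = 4950 / 78 = 63.4615

63.462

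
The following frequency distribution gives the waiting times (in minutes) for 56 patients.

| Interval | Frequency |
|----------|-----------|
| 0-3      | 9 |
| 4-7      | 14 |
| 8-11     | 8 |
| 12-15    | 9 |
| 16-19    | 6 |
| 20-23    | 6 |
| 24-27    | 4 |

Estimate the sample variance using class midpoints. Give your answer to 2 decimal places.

55.72

Midpoints: 1.5, 5.5, 9.5, 13.5, 17.5, 21.5, 25.5
n = 56, Σfm = 624, mean = 11.1429
Σfm² = 10018
Σf(m − x̄)² = Σfm² − (Σfm)²/n = 10018 − 624²/56 = 3064.8571
Sample variance = 3064.8571 / 55 = 55.7247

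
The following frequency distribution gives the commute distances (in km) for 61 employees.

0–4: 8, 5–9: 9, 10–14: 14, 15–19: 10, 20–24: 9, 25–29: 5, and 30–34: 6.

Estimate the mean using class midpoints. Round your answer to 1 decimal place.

15.4

Midpoints: 2, 7, 12, 17, 22, 27, 32
Σfm = 8×2 + 9×7 + 14×12 + 10×17 + 9×22 + 5×27 + 6×32 = 942
n = Σf = 61
Mean = 942 / 61 = 15.4426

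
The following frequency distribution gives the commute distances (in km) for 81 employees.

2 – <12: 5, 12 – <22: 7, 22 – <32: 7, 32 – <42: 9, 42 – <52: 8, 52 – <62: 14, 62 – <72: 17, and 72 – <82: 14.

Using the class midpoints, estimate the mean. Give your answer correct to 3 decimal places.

50.210

Midpoints: 7, 17, 27, 37, 47, 57, 67, 77
Σfm = 5×7 + 7×17 + 7×27 + 9×37 + 8×47 + 14×57 + 17×67 + 14×77 = 4067
n = Σf = 81
Mean = 4067 / 81 = 50.2099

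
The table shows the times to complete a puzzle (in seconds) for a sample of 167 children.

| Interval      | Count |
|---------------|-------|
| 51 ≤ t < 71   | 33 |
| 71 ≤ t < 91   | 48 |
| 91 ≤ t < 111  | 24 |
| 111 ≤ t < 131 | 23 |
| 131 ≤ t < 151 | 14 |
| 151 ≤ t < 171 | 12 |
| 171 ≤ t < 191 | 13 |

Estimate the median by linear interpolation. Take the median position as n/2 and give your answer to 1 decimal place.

93.1

Cumulative frequencies: 33, 81, 105, 128, 142, 154, 167
n = 167; position = n/2 = 83.5.
This falls in the class 91 ≤ t < 111: L = 91, F = 81, f = 24, h = 20.
Median ≈ 91 + ((83.5 − 81) / 24) × 20 = 93.0833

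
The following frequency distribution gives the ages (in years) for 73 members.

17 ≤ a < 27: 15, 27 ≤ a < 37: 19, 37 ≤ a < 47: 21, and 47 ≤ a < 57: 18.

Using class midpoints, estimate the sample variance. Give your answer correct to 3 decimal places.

Midpoints: 22, 32, 42, 52
n = 73, Σfm = 2756, mean = 37.7534
Σfm² = 112432
Σf(m − x̄)² = Σfm² − (Σfm)²/n = 112432 − 2756²/73 = 8383.5616
Sample variance = 8383.5616 / 72 = 116.4384

116.438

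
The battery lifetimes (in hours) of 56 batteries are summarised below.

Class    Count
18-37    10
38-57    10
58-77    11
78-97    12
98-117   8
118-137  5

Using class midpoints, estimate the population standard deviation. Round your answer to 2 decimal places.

Midpoints: 27.5, 47.5, 67.5, 87.5, 107.5, 127.5
n = 56, Σfm = 4040, mean = 72.1429
Σfm² = 345850
Σf(m − x̄)² = Σfm² − (Σfm)²/n = 345850 − 4040²/56 = 54392.8571
Population variance = 54392.8571 / 56 = 971.3010
Standard deviation = √971.3010 = 31.1657

31.17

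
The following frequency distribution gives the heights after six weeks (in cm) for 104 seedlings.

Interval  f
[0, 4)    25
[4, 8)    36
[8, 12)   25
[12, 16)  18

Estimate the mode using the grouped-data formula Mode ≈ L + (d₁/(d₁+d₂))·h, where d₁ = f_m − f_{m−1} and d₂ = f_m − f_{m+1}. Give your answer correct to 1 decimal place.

6.0

Modal class: [4, 8) (highest frequency 36).
d₁ = 36 − 25 = 11, d₂ = 36 − 25 = 11
Mode ≈ 4 + (11/(11+11)) × 4 = 4 + 2.0000 = 6.0000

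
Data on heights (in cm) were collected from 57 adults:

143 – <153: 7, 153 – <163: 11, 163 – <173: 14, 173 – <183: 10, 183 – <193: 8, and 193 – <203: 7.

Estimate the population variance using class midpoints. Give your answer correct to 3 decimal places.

Midpoints: 148, 158, 168, 178, 188, 198
n = 57, Σfm = 9796, mean = 171.8596
Σfm² = 1697088
Σf(m − x̄)² = Σfm² − (Σfm)²/n = 1697088 − 9796²/57 = 13550.8772
Population variance = 13550.8772 / 57 = 237.7347

237.735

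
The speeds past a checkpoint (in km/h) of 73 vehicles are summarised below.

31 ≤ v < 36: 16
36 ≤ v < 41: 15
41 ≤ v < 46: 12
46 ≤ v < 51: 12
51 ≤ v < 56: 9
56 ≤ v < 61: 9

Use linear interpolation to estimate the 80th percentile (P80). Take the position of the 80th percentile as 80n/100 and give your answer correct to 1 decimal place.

Cumulative frequencies: 16, 31, 43, 55, 64, 73
n = 73; position = 80n/100 = 58.4.
This falls in the class 51 ≤ v < 56: L = 51, F = 55, f = 9, h = 5.
80th percentile ≈ 51 + ((58.4 − 55) / 9) × 5 = 52.8889

52.9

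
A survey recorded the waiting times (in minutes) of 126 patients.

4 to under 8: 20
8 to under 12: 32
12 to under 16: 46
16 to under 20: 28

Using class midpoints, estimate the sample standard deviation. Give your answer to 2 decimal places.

Midpoints: 6, 10, 14, 18
n = 126, Σfm = 1588, mean = 12.6032
Σfm² = 22008
Σf(m − x̄)² = Σfm² − (Σfm)²/n = 22008 − 1588²/126 = 1994.1587
Sample variance = 1994.1587 / 125 = 15.9533
Standard deviation = √15.9533 = 3.9942

3.99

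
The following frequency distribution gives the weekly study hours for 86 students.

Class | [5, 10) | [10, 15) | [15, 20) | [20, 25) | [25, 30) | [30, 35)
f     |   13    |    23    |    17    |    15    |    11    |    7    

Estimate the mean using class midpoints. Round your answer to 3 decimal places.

Midpoints: 7.5, 12.5, 17.5, 22.5, 27.5, 32.5
Σfm = 13×7.5 + 23×12.5 + 17×17.5 + 15×22.5 + 11×27.5 + 7×32.5 = 1550
n = Σf = 86
Mean = 1550 / 86 = 18.0233

18.023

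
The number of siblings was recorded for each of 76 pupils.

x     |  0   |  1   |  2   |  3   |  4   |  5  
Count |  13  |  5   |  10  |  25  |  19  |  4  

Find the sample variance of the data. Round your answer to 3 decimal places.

Values: 0, 1, 2, 3, 4, 5
n = 76, Σfx = 196, mean = 2.5789
Σfx² = 674
Σf(x − x̄)² = Σfx² − (Σfx)²/n = 674 − 196²/76 = 168.5263
Sample variance = 168.5263 / 75 = 2.2470

2.247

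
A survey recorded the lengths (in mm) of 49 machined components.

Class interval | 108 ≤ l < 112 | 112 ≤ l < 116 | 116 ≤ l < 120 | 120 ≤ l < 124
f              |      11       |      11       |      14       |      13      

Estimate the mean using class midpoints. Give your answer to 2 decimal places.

116.37

Midpoints: 110, 114, 118, 122
Σfm = 11×110 + 11×114 + 14×118 + 13×122 = 5702
n = Σf = 49
Mean = 5702 / 49 = 116.3673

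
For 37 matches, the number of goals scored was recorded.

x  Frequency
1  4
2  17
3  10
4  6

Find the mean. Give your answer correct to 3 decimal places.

2.486

Values: 1, 2, 3, 4
Σfx = 4×1 + 17×2 + 10×3 + 6×4 = 92
n = Σf = 37
Mean = 92 / 37 = 2.4865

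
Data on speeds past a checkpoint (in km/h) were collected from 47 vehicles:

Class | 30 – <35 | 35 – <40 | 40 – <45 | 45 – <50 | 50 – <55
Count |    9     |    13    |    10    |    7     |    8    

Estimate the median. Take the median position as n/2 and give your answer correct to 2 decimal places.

Cumulative frequencies: 9, 22, 32, 39, 47
n = 47; position = n/2 = 23.5.
This falls in the class 40 – <45: L = 40, F = 22, f = 10, h = 5.
Median ≈ 40 + ((23.5 − 22) / 10) × 5 = 40.7500

40.75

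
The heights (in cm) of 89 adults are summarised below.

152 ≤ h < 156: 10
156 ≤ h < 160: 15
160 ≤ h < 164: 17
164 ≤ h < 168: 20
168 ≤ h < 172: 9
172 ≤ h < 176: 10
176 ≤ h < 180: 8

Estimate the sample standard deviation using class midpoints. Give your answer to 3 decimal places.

7.155

Midpoints: 154, 158, 162, 166, 170, 174, 178
n = 89, Σfm = 14678, mean = 164.9213
Σfm² = 2425220
Σf(m − x̄)² = Σfm² − (Σfm)²/n = 2425220 − 14678²/89 = 4504.4494
Sample variance = 4504.4494 / 88 = 51.1869
Standard deviation = √51.1869 = 7.1545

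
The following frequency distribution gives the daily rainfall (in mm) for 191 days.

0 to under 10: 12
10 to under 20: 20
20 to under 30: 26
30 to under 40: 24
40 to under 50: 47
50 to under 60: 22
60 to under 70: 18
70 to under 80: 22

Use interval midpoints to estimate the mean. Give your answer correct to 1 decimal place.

Midpoints: 5, 15, 25, 35, 45, 55, 65, 75
Σfm = 12×5 + 20×15 + 26×25 + 24×35 + 47×45 + 22×55 + 18×65 + 22×75 = 7995
n = Σf = 191
Mean = 7995 / 191 = 41.8586

41.9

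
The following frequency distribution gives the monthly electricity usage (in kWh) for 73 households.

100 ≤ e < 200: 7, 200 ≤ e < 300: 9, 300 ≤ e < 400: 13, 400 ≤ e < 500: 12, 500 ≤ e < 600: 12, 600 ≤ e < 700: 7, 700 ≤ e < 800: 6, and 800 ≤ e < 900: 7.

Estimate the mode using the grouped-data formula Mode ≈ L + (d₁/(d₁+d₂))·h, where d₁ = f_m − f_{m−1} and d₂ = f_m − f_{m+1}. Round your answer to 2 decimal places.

380.00

Modal class: 300 ≤ e < 400 (highest frequency 13).
d₁ = 13 − 9 = 4, d₂ = 13 − 12 = 1
Mode ≈ 300 + (4/(4+1)) × 100 = 300 + 80.0000 = 380.0000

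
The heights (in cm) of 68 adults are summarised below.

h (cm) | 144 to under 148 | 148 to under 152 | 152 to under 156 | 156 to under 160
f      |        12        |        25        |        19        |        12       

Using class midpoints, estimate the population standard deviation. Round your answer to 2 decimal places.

3.91

Midpoints: 146, 150, 154, 158
n = 68, Σfm = 10324, mean = 151.8235
Σfm² = 1568464
Σf(m − x̄)² = Σfm² − (Σfm)²/n = 1568464 − 10324²/68 = 1037.8824
Population variance = 1037.8824 / 68 = 15.2630
Standard deviation = √15.2630 = 3.9068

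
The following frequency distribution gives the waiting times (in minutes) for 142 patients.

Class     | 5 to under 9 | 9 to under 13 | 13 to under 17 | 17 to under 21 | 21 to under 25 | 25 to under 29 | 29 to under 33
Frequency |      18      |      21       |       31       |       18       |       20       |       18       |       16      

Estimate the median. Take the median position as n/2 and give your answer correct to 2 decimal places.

Cumulative frequencies: 18, 39, 70, 88, 108, 126, 142
n = 142; position = n/2 = 71.
This falls in the class 17 to under 21: L = 17, F = 70, f = 18, h = 4.
Median ≈ 17 + ((71 − 70) / 18) × 4 = 17.2222

17.22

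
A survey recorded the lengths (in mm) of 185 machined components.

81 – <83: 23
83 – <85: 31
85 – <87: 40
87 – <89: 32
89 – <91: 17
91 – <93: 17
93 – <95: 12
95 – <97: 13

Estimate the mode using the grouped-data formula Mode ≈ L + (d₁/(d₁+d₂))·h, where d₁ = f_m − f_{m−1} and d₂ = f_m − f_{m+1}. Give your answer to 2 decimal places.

Modal class: 85 – <87 (highest frequency 40).
d₁ = 40 − 31 = 9, d₂ = 40 − 32 = 8
Mode ≈ 85 + (9/(9+8)) × 2 = 85 + 1.0588 = 86.0588

86.06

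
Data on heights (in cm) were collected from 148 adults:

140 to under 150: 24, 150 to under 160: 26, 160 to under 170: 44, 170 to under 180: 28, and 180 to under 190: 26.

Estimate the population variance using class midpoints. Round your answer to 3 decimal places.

171.457

Midpoints: 145, 155, 165, 175, 185
n = 148, Σfm = 24480, mean = 165.4054
Σfm² = 4074500
Σf(m − x̄)² = Σfm² − (Σfm)²/n = 4074500 − 24480²/148 = 25375.6757
Population variance = 25375.6757 / 148 = 171.4573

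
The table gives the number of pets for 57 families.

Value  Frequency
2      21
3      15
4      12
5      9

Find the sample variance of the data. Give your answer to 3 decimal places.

1.207

Values: 2, 3, 4, 5
n = 57, Σfx = 180, mean = 3.1579
Σfx² = 636
Σf(x − x̄)² = Σfx² − (Σfx)²/n = 636 − 180²/57 = 67.5789
Sample variance = 67.5789 / 56 = 1.2068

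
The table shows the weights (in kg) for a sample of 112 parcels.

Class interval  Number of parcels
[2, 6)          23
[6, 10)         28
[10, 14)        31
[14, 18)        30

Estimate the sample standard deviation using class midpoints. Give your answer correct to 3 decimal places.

Midpoints: 4, 8, 12, 16
n = 112, Σfm = 1168, mean = 10.4286
Σfm² = 14304
Σf(m − x̄)² = Σfm² − (Σfm)²/n = 14304 − 1168²/112 = 2123.4286
Sample variance = 2123.4286 / 111 = 19.1300
Standard deviation = √19.1300 = 4.3738

4.374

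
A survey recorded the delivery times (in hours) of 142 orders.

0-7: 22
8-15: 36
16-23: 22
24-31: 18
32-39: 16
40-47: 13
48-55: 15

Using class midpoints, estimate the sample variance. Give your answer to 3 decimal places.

240.328

Midpoints: 3.5, 11.5, 19.5, 27.5, 35.5, 43.5, 51.5
n = 142, Σfm = 3321, mean = 23.3873
Σfm² = 111555.5
Σf(m − x̄)² = Σfm² − (Σfm)²/n = 111555.5 − 3321²/142 = 33886.1972
Sample variance = 33886.1972 / 141 = 240.3276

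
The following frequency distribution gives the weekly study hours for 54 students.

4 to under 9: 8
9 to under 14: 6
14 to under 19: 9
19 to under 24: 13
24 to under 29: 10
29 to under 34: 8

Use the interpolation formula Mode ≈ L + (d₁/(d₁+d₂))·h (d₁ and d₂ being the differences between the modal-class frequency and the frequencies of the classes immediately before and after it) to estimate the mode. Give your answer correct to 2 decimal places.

Modal class: 19 to under 24 (highest frequency 13).
d₁ = 13 − 9 = 4, d₂ = 13 − 10 = 3
Mode ≈ 19 + (4/(4+3)) × 5 = 19 + 2.8571 = 21.8571

21.86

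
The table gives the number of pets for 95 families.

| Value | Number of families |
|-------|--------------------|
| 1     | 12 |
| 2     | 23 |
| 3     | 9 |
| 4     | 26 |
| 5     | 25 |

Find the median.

4

Cumulative frequencies: 12, 35, 44, 70, 95
n = 95, so the median is the value in position (n+1)/2 = 48.
Position 48 falls at value 4.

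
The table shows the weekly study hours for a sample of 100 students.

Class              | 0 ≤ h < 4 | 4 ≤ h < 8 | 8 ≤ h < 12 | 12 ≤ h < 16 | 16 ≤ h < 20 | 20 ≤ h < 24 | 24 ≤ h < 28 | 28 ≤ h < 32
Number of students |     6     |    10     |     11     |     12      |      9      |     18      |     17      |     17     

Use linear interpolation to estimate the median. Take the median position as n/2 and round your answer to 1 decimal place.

20.4

Cumulative frequencies: 6, 16, 27, 39, 48, 66, 83, 100
n = 100; position = n/2 = 50.
This falls in the class 20 ≤ h < 24: L = 20, F = 48, f = 18, h = 4.
Median ≈ 20 + ((50 − 48) / 18) × 4 = 20.4444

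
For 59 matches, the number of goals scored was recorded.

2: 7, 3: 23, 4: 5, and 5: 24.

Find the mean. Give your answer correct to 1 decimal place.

Values: 2, 3, 4, 5
Σfx = 7×2 + 23×3 + 5×4 + 24×5 = 223
n = Σf = 59
Mean = 223 / 59 = 3.7797

3.8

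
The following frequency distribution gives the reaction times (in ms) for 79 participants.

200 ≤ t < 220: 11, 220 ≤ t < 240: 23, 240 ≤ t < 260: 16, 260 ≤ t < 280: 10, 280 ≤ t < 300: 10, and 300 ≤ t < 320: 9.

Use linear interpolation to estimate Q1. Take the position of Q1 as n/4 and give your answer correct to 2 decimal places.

227.61

Cumulative frequencies: 11, 34, 50, 60, 70, 79
n = 79; position = n/4 = 19.75.
This falls in the class 220 ≤ t < 240: L = 220, F = 11, f = 23, h = 20.
Lower quartile ≈ 220 + ((19.75 − 11) / 23) × 20 = 227.6087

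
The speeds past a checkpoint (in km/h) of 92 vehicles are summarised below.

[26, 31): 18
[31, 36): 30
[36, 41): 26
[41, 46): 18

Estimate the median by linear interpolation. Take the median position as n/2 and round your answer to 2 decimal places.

35.67

Cumulative frequencies: 18, 48, 74, 92
n = 92; position = n/2 = 46.
This falls in the class [31, 36): L = 31, F = 18, f = 30, h = 5.
Median ≈ 31 + ((46 − 18) / 30) × 5 = 35.6667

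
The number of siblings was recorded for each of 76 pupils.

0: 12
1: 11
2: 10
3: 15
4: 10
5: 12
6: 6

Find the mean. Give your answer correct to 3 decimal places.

2.789

Values: 0, 1, 2, 3, 4, 5, 6
Σfx = 12×0 + 11×1 + 10×2 + 15×3 + 10×4 + 12×5 + 6×6 = 212
n = Σf = 76
Mean = 212 / 76 = 2.7895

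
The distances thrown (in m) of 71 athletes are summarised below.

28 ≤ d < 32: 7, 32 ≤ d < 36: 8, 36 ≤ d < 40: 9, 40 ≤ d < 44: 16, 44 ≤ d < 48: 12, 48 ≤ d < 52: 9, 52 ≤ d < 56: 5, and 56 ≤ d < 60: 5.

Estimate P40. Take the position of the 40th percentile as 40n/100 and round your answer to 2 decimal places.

41.10

Cumulative frequencies: 7, 15, 24, 40, 52, 61, 66, 71
n = 71; position = 40n/100 = 28.4.
This falls in the class 40 ≤ d < 44: L = 40, F = 24, f = 16, h = 4.
40th percentile ≈ 40 + ((28.4 − 24) / 16) × 4 = 41.1000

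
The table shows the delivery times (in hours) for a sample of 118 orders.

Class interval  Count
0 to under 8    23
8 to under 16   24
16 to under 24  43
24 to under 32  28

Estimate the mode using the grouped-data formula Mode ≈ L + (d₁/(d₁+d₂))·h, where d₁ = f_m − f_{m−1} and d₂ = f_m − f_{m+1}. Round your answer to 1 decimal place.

Modal class: 16 to under 24 (highest frequency 43).
d₁ = 43 − 24 = 19, d₂ = 43 − 28 = 15
Mode ≈ 16 + (19/(19+15)) × 8 = 16 + 4.4706 = 20.4706

20.5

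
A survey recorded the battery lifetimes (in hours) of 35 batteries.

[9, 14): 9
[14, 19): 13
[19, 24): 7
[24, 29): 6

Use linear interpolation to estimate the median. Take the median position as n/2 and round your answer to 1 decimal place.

Cumulative frequencies: 9, 22, 29, 35
n = 35; position = n/2 = 17.5.
This falls in the class [14, 19): L = 14, F = 9, f = 13, h = 5.
Median ≈ 14 + ((17.5 − 9) / 13) × 5 = 17.2692

17.3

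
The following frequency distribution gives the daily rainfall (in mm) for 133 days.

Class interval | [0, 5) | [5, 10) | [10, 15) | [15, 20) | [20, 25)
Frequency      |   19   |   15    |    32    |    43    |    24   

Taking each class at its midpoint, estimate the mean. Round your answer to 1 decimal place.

Midpoints: 2.5, 7.5, 12.5, 17.5, 22.5
Σfm = 19×2.5 + 15×7.5 + 32×12.5 + 43×17.5 + 24×22.5 = 1852.5
n = Σf = 133
Mean = 1852.5 / 133 = 13.9286

13.9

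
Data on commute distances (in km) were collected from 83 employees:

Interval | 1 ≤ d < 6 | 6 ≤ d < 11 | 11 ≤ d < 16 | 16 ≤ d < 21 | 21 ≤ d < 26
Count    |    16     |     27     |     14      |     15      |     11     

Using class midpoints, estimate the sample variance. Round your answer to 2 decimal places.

Midpoints: 3.5, 8.5, 13.5, 18.5, 23.5
n = 83, Σfm = 1010.5, mean = 12.1747
Σfm² = 15906.75
Σf(m − x̄)² = Σfm² − (Σfm)²/n = 15906.75 − 1010.5²/83 = 3604.2169
Sample variance = 3604.2169 / 82 = 43.9539

43.95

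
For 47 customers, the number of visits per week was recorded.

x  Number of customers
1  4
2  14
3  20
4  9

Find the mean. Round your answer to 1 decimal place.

Values: 1, 2, 3, 4
Σfx = 4×1 + 14×2 + 20×3 + 9×4 = 128
n = Σf = 47
Mean = 128 / 47 = 2.7234

2.7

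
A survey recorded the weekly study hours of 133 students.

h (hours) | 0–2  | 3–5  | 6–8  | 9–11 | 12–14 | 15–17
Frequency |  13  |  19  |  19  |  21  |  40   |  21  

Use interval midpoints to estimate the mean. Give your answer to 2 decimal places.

Midpoints: 1, 4, 7, 10, 13, 16
Σfm = 13×1 + 19×4 + 19×7 + 21×10 + 40×13 + 21×16 = 1288
n = Σf = 133
Mean = 1288 / 133 = 9.6842

9.68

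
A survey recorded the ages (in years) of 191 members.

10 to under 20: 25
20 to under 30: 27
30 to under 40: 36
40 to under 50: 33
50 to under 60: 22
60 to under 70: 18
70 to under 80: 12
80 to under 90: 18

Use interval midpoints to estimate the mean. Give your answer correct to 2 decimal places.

Midpoints: 15, 25, 35, 45, 55, 65, 75, 85
Σfm = 25×15 + 27×25 + 36×35 + 33×45 + 22×55 + 18×65 + 12×75 + 18×85 = 8605
n = Σf = 191
Mean = 8605 / 191 = 45.0524

45.05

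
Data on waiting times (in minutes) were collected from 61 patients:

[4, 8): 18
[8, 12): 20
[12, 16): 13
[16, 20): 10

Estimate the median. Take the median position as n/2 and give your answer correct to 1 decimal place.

10.5

Cumulative frequencies: 18, 38, 51, 61
n = 61; position = n/2 = 30.5.
This falls in the class [8, 12): L = 8, F = 18, f = 20, h = 4.
Median ≈ 8 + ((30.5 − 18) / 20) × 4 = 10.5000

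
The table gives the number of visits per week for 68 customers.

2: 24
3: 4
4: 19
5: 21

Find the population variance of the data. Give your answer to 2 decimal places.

Values: 2, 3, 4, 5
n = 68, Σfx = 241, mean = 3.5441
Σfx² = 961
Σf(x − x̄)² = Σfx² − (Σfx)²/n = 961 − 241²/68 = 106.8676
Population variance = 106.8676 / 68 = 1.5716

1.57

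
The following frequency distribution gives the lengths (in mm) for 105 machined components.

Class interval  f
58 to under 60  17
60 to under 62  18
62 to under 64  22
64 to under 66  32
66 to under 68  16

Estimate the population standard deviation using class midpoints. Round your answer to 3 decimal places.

2.623

Midpoints: 59, 61, 63, 65, 67
n = 105, Σfm = 6639, mean = 63.2286
Σfm² = 420497
Σf(m − x̄)² = Σfm² − (Σfm)²/n = 420497 − 6639²/105 = 722.5143
Population variance = 722.5143 / 105 = 6.8811
Standard deviation = √6.8811 = 2.6232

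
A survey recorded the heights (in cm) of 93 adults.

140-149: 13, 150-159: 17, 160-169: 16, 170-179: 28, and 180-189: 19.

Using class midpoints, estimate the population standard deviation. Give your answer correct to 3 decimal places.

13.413

Midpoints: 144.5, 154.5, 164.5, 174.5, 184.5
n = 93, Σfm = 15528.5, mean = 166.9731
Σfm² = 2609573.25
Σf(m − x̄)² = Σfm² − (Σfm)²/n = 2609573.25 − 15528.5²/93 = 16731.1828
Population variance = 16731.1828 / 93 = 179.9052
Standard deviation = √179.9052 = 13.4129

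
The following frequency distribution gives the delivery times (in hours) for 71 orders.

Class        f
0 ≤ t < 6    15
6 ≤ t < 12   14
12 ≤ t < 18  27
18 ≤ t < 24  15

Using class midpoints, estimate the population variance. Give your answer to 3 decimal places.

39.121

Midpoints: 3, 9, 15, 21
n = 71, Σfm = 891, mean = 12.5493
Σfm² = 13959
Σf(m − x̄)² = Σfm² − (Σfm)²/n = 13959 − 891²/71 = 2777.5775
Population variance = 2777.5775 / 71 = 39.1208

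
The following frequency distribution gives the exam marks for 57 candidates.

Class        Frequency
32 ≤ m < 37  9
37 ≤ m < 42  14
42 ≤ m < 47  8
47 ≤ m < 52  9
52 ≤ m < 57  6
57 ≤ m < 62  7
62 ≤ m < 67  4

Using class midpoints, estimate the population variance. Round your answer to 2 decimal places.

Midpoints: 34.5, 39.5, 44.5, 49.5, 54.5, 59.5, 64.5
n = 57, Σfm = 2666.5, mean = 46.7807
Σfm² = 129694.25
Σf(m − x̄)² = Σfm² − (Σfm)²/n = 129694.25 − 2666.5²/57 = 4953.5088
Population variance = 4953.5088 / 57 = 86.9037

86.90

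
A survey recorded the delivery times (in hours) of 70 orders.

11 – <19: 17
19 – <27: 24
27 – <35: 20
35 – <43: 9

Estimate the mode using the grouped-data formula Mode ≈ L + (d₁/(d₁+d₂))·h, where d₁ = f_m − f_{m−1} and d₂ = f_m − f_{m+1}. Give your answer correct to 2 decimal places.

Modal class: 19 – <27 (highest frequency 24).
d₁ = 24 − 17 = 7, d₂ = 24 − 20 = 4
Mode ≈ 19 + (7/(7+4)) × 8 = 19 + 5.0909 = 24.0909

24.09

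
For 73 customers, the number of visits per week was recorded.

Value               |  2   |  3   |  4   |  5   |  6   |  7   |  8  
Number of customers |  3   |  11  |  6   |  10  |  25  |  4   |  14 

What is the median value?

6

Cumulative frequencies: 3, 14, 20, 30, 55, 59, 73
n = 73, so the median is the value in position (n+1)/2 = 37.
Position 37 falls at value 6.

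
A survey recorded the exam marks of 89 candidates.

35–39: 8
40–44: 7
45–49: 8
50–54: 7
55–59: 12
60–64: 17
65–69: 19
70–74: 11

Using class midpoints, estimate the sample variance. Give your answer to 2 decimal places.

119.43

Midpoints: 37, 42, 47, 52, 57, 62, 67, 72
n = 89, Σfm = 5133, mean = 57.6742
Σfm² = 306551
Σf(m − x̄)² = Σfm² − (Σfm)²/n = 306551 − 5133²/89 = 10509.5506
Sample variance = 10509.5506 / 88 = 119.4267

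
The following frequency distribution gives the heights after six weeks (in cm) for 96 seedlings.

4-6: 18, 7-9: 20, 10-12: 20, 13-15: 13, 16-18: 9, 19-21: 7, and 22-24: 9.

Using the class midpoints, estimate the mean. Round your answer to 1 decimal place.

12.0

Midpoints: 5, 8, 11, 14, 17, 20, 23
Σfm = 18×5 + 20×8 + 20×11 + 13×14 + 9×17 + 7×20 + 9×23 = 1152
n = Σf = 96
Mean = 1152 / 96 = 12.0000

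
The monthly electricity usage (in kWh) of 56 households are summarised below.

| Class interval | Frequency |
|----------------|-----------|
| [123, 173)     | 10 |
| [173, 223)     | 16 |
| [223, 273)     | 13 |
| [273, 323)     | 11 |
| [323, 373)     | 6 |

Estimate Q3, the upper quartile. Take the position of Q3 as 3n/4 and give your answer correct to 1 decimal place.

286.6

Cumulative frequencies: 10, 26, 39, 50, 56
n = 56; position = 3n/4 = 42.
This falls in the class [273, 323): L = 273, F = 39, f = 11, h = 50.
Upper quartile ≈ 273 + ((42 − 39) / 11) × 50 = 286.6364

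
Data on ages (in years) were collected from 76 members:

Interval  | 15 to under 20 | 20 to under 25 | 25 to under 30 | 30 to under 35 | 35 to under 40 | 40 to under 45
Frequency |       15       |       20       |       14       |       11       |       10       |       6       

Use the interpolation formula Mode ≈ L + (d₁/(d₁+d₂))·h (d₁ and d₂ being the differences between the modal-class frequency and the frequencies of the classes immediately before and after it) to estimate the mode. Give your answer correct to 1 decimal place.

Modal class: 20 to under 25 (highest frequency 20).
d₁ = 20 − 15 = 5, d₂ = 20 − 14 = 6
Mode ≈ 20 + (5/(5+6)) × 5 = 20 + 2.2727 = 22.2727

22.3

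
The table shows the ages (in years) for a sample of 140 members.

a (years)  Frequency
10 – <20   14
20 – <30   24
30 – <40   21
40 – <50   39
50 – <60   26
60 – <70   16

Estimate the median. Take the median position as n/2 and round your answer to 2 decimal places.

Cumulative frequencies: 14, 38, 59, 98, 124, 140
n = 140; position = n/2 = 70.
This falls in the class 40 – <50: L = 40, F = 59, f = 39, h = 10.
Median ≈ 40 + ((70 − 59) / 39) × 10 = 42.8205

42.82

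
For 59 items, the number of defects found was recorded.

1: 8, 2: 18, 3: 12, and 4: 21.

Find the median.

Cumulative frequencies: 8, 26, 38, 59
n = 59, so the median is the value in position (n+1)/2 = 30.
Position 30 falls at value 3.

3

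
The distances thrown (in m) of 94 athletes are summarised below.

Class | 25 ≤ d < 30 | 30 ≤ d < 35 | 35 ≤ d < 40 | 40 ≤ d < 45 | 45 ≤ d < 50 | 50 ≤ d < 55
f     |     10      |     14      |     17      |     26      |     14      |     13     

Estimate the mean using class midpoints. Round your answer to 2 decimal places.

40.64

Midpoints: 27.5, 32.5, 37.5, 42.5, 47.5, 52.5
Σfm = 10×27.5 + 14×32.5 + 17×37.5 + 26×42.5 + 14×47.5 + 13×52.5 = 3820
n = Σf = 94
Mean = 3820 / 94 = 40.6383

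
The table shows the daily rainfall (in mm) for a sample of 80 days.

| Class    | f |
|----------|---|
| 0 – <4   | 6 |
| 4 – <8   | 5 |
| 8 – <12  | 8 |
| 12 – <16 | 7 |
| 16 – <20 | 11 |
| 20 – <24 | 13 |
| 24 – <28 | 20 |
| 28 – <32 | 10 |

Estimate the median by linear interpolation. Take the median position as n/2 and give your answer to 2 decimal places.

20.92

Cumulative frequencies: 6, 11, 19, 26, 37, 50, 70, 80
n = 80; position = n/2 = 40.
This falls in the class 20 – <24: L = 20, F = 37, f = 13, h = 4.
Median ≈ 20 + ((40 − 37) / 13) × 4 = 20.9231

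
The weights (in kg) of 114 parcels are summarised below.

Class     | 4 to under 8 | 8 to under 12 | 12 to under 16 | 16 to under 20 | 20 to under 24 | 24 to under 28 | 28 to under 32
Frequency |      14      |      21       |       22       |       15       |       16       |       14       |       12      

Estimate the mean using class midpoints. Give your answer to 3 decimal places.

17.088

Midpoints: 6, 10, 14, 18, 22, 26, 30
Σfm = 14×6 + 21×10 + 22×14 + 15×18 + 16×22 + 14×26 + 12×30 = 1948
n = Σf = 114
Mean = 1948 / 114 = 17.0877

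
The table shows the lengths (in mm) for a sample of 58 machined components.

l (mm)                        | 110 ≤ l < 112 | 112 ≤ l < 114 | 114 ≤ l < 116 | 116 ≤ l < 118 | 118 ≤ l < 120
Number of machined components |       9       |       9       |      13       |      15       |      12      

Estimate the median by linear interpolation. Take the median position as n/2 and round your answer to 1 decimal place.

Cumulative frequencies: 9, 18, 31, 46, 58
n = 58; position = n/2 = 29.
This falls in the class 114 ≤ l < 116: L = 114, F = 18, f = 13, h = 2.
Median ≈ 114 + ((29 − 18) / 13) × 2 = 115.6923

115.7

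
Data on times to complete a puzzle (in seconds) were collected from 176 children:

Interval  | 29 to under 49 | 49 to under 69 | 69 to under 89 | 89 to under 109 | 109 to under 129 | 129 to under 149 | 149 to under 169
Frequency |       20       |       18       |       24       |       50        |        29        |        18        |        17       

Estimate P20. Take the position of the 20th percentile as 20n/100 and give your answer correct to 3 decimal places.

Cumulative frequencies: 20, 38, 62, 112, 141, 159, 176
n = 176; position = 20n/100 = 35.2.
This falls in the class 49 to under 69: L = 49, F = 20, f = 18, h = 20.
20th percentile ≈ 49 + ((35.2 − 20) / 18) × 20 = 65.8889

65.889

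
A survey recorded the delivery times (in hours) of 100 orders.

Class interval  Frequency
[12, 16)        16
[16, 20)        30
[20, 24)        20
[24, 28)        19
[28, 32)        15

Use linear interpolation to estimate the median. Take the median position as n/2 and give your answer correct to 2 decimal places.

20.80

Cumulative frequencies: 16, 46, 66, 85, 100
n = 100; position = n/2 = 50.
This falls in the class [20, 24): L = 20, F = 46, f = 20, h = 4.
Median ≈ 20 + ((50 − 46) / 20) × 4 = 20.8000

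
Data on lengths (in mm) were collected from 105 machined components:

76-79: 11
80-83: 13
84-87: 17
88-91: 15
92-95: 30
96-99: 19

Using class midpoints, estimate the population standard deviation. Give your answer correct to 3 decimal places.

6.454

Midpoints: 77.5, 81.5, 85.5, 89.5, 93.5, 97.5
n = 105, Σfm = 9365.5, mean = 89.1952
Σfm² = 839732.25
Σf(m − x̄)² = Σfm² − (Σfm)²/n = 839732.25 − 9365.5²/105 = 4374.2476
Population variance = 4374.2476 / 105 = 41.6595
Standard deviation = √41.6595 = 6.4544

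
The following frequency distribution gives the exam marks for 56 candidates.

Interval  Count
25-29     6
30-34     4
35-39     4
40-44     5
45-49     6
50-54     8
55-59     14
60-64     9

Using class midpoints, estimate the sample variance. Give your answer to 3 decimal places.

Midpoints: 27, 32, 37, 42, 47, 52, 57, 62
n = 56, Σfm = 2702, mean = 48.2500
Σfm² = 137734
Σf(m − x̄)² = Σfm² − (Σfm)²/n = 137734 − 2702²/56 = 7362.5000
Sample variance = 7362.5000 / 55 = 133.8636

133.864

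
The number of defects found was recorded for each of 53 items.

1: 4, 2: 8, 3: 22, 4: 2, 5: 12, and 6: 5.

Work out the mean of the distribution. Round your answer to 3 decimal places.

3.472

Values: 1, 2, 3, 4, 5, 6
Σfx = 4×1 + 8×2 + 22×3 + 2×4 + 12×5 + 5×6 = 184
n = Σf = 53
Mean = 184 / 53 = 3.4717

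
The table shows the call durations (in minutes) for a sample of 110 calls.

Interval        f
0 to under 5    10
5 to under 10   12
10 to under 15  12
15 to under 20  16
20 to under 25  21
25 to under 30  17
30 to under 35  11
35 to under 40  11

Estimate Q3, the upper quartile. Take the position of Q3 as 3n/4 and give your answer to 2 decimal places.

Cumulative frequencies: 10, 22, 34, 50, 71, 88, 99, 110
n = 110; position = 3n/4 = 82.5.
This falls in the class 25 to under 30: L = 25, F = 71, f = 17, h = 5.
Upper quartile ≈ 25 + ((82.5 − 71) / 17) × 5 = 28.3824

28.38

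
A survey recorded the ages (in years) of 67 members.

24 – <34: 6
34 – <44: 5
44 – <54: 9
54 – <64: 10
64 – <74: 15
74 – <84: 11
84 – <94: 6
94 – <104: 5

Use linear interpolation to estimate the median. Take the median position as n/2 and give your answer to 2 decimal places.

Cumulative frequencies: 6, 11, 20, 30, 45, 56, 62, 67
n = 67; position = n/2 = 33.5.
This falls in the class 64 – <74: L = 64, F = 30, f = 15, h = 10.
Median ≈ 64 + ((33.5 − 30) / 15) × 10 = 66.3333

66.33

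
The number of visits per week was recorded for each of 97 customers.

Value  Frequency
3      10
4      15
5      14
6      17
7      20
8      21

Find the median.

Cumulative frequencies: 10, 25, 39, 56, 76, 97
n = 97, so the median is the value in position (n+1)/2 = 49.
Position 49 falls at value 6.

6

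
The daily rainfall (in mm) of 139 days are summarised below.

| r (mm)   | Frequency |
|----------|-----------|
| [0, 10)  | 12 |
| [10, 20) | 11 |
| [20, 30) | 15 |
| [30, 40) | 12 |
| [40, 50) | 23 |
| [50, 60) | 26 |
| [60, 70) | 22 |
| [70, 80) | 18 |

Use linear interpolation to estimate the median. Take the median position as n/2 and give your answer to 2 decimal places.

Cumulative frequencies: 12, 23, 38, 50, 73, 99, 121, 139
n = 139; position = n/2 = 69.5.
This falls in the class [40, 50): L = 40, F = 50, f = 23, h = 10.
Median ≈ 40 + ((69.5 − 50) / 23) × 10 = 48.4783

48.48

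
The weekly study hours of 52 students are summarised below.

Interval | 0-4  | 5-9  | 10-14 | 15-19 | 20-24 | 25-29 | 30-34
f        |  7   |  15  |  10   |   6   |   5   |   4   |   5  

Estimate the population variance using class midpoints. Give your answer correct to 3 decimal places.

85.605

Midpoints: 2, 7, 12, 17, 22, 27, 32
n = 52, Σfm = 719, mean = 13.8269
Σfm² = 14393
Σf(m − x̄)² = Σfm² − (Σfm)²/n = 14393 − 719²/52 = 4451.4423
Population variance = 4451.4423 / 52 = 85.6047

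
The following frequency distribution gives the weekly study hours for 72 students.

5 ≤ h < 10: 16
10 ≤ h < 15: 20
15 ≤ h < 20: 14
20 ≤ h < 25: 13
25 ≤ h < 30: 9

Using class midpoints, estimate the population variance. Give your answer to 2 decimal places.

Midpoints: 7.5, 12.5, 17.5, 22.5, 27.5
n = 72, Σfm = 1155, mean = 16.0417
Σfm² = 21700
Σf(m − x̄)² = Σfm² − (Σfm)²/n = 21700 − 1155²/72 = 3171.8750
Population variance = 3171.8750 / 72 = 44.0538

44.05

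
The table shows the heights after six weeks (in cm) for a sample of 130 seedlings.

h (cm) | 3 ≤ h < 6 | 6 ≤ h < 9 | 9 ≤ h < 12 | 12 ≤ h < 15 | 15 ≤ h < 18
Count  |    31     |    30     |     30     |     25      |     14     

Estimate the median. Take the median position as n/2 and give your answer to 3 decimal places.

9.400

Cumulative frequencies: 31, 61, 91, 116, 130
n = 130; position = n/2 = 65.
This falls in the class 9 ≤ h < 12: L = 9, F = 61, f = 30, h = 3.
Median ≈ 9 + ((65 − 61) / 30) × 3 = 9.4000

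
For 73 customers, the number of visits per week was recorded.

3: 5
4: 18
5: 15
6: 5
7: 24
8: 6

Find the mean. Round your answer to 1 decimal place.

5.6

Values: 3, 4, 5, 6, 7, 8
Σfx = 5×3 + 18×4 + 15×5 + 5×6 + 24×7 + 6×8 = 408
n = Σf = 73
Mean = 408 / 73 = 5.5890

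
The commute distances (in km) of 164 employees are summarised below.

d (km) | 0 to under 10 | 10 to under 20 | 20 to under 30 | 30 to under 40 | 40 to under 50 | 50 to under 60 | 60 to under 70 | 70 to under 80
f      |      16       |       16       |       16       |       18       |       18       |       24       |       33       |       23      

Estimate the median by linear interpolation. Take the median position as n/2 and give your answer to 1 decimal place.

48.9

Cumulative frequencies: 16, 32, 48, 66, 84, 108, 141, 164
n = 164; position = n/2 = 82.
This falls in the class 40 to under 50: L = 40, F = 66, f = 18, h = 10.
Median ≈ 40 + ((82 − 66) / 18) × 10 = 48.8889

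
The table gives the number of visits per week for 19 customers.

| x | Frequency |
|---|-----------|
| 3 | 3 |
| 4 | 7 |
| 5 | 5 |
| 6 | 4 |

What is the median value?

4

Cumulative frequencies: 3, 10, 15, 19
n = 19, so the median is the value in position (n+1)/2 = 10.
Position 10 falls at value 4.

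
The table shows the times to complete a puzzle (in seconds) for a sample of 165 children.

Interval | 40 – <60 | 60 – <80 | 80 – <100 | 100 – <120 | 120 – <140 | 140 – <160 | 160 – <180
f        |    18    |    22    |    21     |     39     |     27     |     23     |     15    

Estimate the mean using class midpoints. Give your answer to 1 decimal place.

Midpoints: 50, 70, 90, 110, 130, 150, 170
Σfm = 18×50 + 22×70 + 21×90 + 39×110 + 27×130 + 23×150 + 15×170 = 18130
n = Σf = 165
Mean = 18130 / 165 = 109.8788

109.9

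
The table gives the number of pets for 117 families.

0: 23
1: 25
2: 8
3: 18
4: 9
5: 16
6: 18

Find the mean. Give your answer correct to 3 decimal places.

2.726

Values: 0, 1, 2, 3, 4, 5, 6
Σfx = 23×0 + 25×1 + 8×2 + 18×3 + 9×4 + 16×5 + 18×6 = 319
n = Σf = 117
Mean = 319 / 117 = 2.7265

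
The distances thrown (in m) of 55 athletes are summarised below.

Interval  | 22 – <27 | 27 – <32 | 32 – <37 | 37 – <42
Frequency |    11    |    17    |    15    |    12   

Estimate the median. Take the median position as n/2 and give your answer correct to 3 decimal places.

Cumulative frequencies: 11, 28, 43, 55
n = 55; position = n/2 = 27.5.
This falls in the class 27 – <32: L = 27, F = 11, f = 17, h = 5.
Median ≈ 27 + ((27.5 − 11) / 17) × 5 = 31.8529

31.853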